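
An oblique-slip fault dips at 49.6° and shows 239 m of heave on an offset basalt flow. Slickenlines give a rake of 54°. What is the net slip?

456 m

dip-slip = heave / cos(dip) = 239 / cos(49.6°) = 368.8 m
net slip = dip-slip / sin(rake) = 368.8 / sin(54°) = 456 m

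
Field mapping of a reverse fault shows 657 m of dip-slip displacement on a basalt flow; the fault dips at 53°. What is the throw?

525 m

throw = dip-slip × sin(dip) = 657 m × sin(53°) = 525 m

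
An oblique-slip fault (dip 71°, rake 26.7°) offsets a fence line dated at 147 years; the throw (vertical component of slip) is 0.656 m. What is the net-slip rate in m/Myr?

dip-slip = throw / sin(dip) = 0.656 / sin(71°) = 0.6938 m
net slip = dip-slip / sin(rake) = 0.6938 / sin(26.7°) = 1.544 m
rate = 1.544 m / 147 years = 0.0105 m/yr = 10500 m/Myr

10500 m/Myr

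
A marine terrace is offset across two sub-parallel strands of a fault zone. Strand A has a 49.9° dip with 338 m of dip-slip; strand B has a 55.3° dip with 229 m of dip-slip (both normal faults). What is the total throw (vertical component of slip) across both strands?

447 m

throw_A = 338 × sin(49.9°) = 258.5 m
throw_B = 229 × sin(55.3°) = 188.3 m
total = 258.5 + 188.3 = 447 m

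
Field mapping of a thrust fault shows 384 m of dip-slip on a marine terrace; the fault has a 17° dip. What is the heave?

heave = dip-slip × cos(dip) = 384 m × cos(17°) = 367 m

367 m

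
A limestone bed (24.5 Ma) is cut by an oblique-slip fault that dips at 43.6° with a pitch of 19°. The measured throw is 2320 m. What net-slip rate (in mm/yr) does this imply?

0.422 mm/yr

dip-slip = throw / sin(dip) = 2320 / sin(43.6°) = 3364 m
net slip = dip-slip / sin(rake) = 3364 / sin(19°) = 10330 m
rate = 10330 m / 24.5 Ma = 0.000422 m/yr = 0.422 mm/yr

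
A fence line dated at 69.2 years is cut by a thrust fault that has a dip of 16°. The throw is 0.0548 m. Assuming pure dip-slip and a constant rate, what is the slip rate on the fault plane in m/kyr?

2.87 m/kyr

dip-slip = throw / sin(dip) = 0.0548 m / sin(16°) = 0.1988 m
rate = 0.1988 m / 69.2 years = 0.00287 m/yr = 2.87 m/kyr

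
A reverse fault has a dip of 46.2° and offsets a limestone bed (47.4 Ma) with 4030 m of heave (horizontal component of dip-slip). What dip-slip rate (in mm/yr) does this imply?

dip-slip = heave / cos(dip) = 4030 m / cos(46.2°) = 5822 m
rate = 5822 m / 47.4 Ma = 0.000123 m/yr = 0.123 mm/yr

0.123 mm/yr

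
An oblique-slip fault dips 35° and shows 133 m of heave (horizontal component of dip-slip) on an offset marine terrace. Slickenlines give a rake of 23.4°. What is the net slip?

dip-slip = heave / cos(dip) = 133 / cos(35°) = 162.4 m
net slip = dip-slip / sin(rake) = 162.4 / sin(23.4°) = 409 m

409 m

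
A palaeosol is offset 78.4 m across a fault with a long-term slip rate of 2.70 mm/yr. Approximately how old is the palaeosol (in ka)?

29 ka

age = offset / rate = 78.4 m / (2.70 mm/yr) = 29000 yr = 29 ka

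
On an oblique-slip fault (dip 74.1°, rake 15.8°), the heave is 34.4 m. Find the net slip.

dip-slip = heave / cos(dip) = 34.4 / cos(74.1°) = 125.6 m
net slip = dip-slip / sin(rake) = 125.6 / sin(15.8°) = 461 m

461 m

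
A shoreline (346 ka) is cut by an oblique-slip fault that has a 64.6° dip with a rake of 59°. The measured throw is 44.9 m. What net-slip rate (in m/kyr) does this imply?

0.168 m/kyr

dip-slip = throw / sin(dip) = 44.9 / sin(64.6°) = 49.70 m
net slip = dip-slip / sin(rake) = 49.70 / sin(59°) = 57.99 m
rate = 57.99 m / 346 ka = 0.000168 m/yr = 0.168 m/kyr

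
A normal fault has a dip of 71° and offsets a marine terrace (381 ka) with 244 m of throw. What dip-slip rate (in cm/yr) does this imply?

0.0677 cm/yr

dip-slip = throw / sin(dip) = 244 m / sin(71°) = 258.1 m
rate = 258.1 m / 381 ka = 0.000677 m/yr = 0.0677 cm/yr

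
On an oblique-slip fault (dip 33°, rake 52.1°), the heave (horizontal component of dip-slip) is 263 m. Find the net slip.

397 m

dip-slip = heave / cos(dip) = 263 / cos(33°) = 313.6 m
net slip = dip-slip / sin(rake) = 313.6 / sin(52.1°) = 397 m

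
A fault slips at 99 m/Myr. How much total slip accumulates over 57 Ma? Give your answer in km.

slip = rate × time = 99 m/Myr × 57 Ma = 5640 m = 5.64 km

5.64 km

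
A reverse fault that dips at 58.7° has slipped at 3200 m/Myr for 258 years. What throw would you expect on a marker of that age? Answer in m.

dip-slip = rate × time = 3200 m/Myr × 258 years = 0.8256 m
throw = dip-slip × sin(dip) = 0.8256 × sin(58.7°) = 0.705 m

0.705 m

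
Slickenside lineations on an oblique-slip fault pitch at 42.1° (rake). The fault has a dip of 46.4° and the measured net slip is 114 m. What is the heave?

52.7 m

dip-slip = net slip × sin(rake) = 114 m × sin(42.1°) = 76.43 m
heave = dip-slip × cos(dip) = 76.43 × cos(46.4°) = 52.7 m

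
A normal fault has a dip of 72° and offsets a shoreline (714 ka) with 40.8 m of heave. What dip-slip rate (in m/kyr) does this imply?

dip-slip = heave / cos(dip) = 40.8 m / cos(72°) = 132 m
rate = 132 m / 714 ka = 0.000185 m/yr = 0.185 m/kyr

0.185 m/kyr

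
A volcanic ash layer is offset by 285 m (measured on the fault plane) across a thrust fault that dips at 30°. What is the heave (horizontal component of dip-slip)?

heave = dip-slip × cos(dip) = 285 m × cos(30°) = 247 m

247 m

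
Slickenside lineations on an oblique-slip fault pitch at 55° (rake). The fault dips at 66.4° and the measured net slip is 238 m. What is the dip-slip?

dip-slip = net slip × sin(rake) = 238 m × sin(55°) = 195 m

195 m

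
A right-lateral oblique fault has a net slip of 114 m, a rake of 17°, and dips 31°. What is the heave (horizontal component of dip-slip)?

28.6 m

dip-slip = net slip × sin(rake) = 114 m × sin(17°) = 33.33 m
heave = dip-slip × cos(dip) = 33.33 × cos(31°) = 28.6 m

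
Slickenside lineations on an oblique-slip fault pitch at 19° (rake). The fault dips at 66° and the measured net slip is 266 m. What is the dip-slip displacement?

dip-slip = net slip × sin(rake) = 266 m × sin(19°) = 86.6 m

86.6 m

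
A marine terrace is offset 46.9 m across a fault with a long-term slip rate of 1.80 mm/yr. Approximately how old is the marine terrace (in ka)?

age = offset / rate = 46.9 m / (1.80 mm/yr) = 26100 yr = 26.1 ka

26.1 ka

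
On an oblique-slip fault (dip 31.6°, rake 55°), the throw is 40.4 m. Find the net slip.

dip-slip = throw / sin(dip) = 40.4 / sin(31.6°) = 77.10 m
net slip = dip-slip / sin(rake) = 77.10 / sin(55°) = 94.1 m

94.1 m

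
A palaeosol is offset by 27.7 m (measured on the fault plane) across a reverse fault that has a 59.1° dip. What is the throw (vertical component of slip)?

23.8 m

throw = dip-slip × sin(dip) = 27.7 m × sin(59.1°) = 23.8 m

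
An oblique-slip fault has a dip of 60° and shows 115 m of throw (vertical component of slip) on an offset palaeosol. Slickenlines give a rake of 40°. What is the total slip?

207 m

dip-slip = throw / sin(dip) = 115 / sin(60°) = 132.8 m
net slip = dip-slip / sin(rake) = 132.8 / sin(40°) = 207 m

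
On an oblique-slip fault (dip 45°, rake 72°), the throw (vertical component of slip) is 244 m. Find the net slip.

dip-slip = throw / sin(dip) = 244 / sin(45°) = 345.1 m
net slip = dip-slip / sin(rake) = 345.1 / sin(72°) = 363 m

363 m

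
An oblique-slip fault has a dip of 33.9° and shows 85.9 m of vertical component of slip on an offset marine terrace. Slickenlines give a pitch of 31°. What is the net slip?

299 m

dip-slip = throw / sin(dip) = 85.9 / sin(33.9°) = 154 m
net slip = dip-slip / sin(rake) = 154 / sin(31°) = 299 m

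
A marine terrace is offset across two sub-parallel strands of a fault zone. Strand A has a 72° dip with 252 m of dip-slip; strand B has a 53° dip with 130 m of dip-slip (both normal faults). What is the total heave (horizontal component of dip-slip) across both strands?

156 m

heave_A = 252 × cos(72°) = 77.87 m
heave_B = 130 × cos(53°) = 78.24 m
total = 77.87 + 78.24 = 156 m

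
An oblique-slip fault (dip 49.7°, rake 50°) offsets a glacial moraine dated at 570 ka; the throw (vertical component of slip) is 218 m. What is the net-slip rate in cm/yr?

dip-slip = throw / sin(dip) = 218 / sin(49.7°) = 285.8 m
net slip = dip-slip / sin(rake) = 285.8 / sin(50°) = 373.1 m
rate = 373.1 m / 570 ka = 0.000655 m/yr = 0.0655 cm/yr

0.0655 cm/yr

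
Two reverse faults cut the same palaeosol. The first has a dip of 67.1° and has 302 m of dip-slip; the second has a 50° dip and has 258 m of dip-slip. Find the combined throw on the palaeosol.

476 m

throw_A = 302 × sin(67.1°) = 278.2 m
throw_B = 258 × sin(50°) = 197.6 m
total = 278.2 + 197.6 = 476 m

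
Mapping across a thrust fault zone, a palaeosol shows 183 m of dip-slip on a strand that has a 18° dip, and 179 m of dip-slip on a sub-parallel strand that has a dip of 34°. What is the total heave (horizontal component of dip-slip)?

heave_A = 183 × cos(18°) = 174 m
heave_B = 179 × cos(34°) = 148.4 m
total = 174 + 148.4 = 322 m

322 m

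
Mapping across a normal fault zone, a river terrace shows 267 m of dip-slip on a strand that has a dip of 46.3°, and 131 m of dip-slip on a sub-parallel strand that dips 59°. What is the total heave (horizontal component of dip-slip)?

252 m

heave_A = 267 × cos(46.3°) = 184.5 m
heave_B = 131 × cos(59°) = 67.47 m
total = 184.5 + 67.47 = 252 m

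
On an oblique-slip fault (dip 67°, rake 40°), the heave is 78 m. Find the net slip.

dip-slip = heave / cos(dip) = 78 / cos(67°) = 199.6 m
net slip = dip-slip / sin(rake) = 199.6 / sin(40°) = 311 m

311 m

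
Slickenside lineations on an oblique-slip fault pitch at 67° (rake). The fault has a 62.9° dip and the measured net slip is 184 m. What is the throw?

dip-slip = net slip × sin(rake) = 184 m × sin(67°) = 169.4 m
throw = dip-slip × sin(dip) = 169.4 × sin(62.9°) = 151 m

151 m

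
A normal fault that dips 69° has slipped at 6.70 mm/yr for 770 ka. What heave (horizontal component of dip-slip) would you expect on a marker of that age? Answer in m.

1850 m

dip-slip = rate × time = 6.70 mm/yr × 770 ka = 5159 m
heave = dip-slip × cos(dip) = 5159 × cos(69°) = 1850 m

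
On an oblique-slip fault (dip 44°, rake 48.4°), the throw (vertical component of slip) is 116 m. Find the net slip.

dip-slip = throw / sin(dip) = 116 / sin(44°) = 167 m
net slip = dip-slip / sin(rake) = 167 / sin(48.4°) = 223 m

223 m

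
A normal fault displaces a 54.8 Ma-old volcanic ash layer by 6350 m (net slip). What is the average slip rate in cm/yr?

rate = 6350 m / 54.8 Ma = 0.000116 m/yr = 0.0116 cm/yr

0.0116 cm/yr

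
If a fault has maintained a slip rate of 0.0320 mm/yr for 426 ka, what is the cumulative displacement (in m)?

13.6 m

slip = rate × time = 0.0320 mm/yr × 426 ka = 13.6 m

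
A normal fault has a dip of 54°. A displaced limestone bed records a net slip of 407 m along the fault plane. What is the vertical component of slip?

329 m

throw = dip-slip × sin(dip) = 407 m × sin(54°) = 329 m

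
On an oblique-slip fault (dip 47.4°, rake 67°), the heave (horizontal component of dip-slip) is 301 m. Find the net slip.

dip-slip = heave / cos(dip) = 301 / cos(47.4°) = 444.7 m
net slip = dip-slip / sin(rake) = 444.7 / sin(67°) = 483 m

483 m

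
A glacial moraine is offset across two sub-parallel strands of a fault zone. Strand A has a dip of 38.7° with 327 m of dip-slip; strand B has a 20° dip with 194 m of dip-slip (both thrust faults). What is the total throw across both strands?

271 m

throw_A = 327 × sin(38.7°) = 204.5 m
throw_B = 194 × sin(20°) = 66.35 m
total = 204.5 + 66.35 = 271 m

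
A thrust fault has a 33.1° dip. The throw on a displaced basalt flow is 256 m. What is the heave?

heave = throw / tan(dip) = 256 / tan(33.1°) = 393 m

393 m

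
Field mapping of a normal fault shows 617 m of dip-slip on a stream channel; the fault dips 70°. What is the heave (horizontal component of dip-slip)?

heave = dip-slip × cos(dip) = 617 m × cos(70°) = 211 m

211 m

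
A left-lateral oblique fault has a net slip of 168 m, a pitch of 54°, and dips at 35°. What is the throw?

78 m

dip-slip = net slip × sin(rake) = 168 m × sin(54°) = 135.9 m
throw = dip-slip × sin(dip) = 135.9 × sin(35°) = 78 m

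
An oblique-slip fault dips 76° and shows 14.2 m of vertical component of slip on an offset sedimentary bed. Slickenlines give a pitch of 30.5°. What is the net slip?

dip-slip = throw / sin(dip) = 14.2 / sin(76°) = 14.63 m
net slip = dip-slip / sin(rake) = 14.63 / sin(30.5°) = 28.8 m

28.8 m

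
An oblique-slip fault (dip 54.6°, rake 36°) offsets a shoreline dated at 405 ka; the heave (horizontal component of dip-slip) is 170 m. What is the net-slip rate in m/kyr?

dip-slip = heave / cos(dip) = 170 / cos(54.6°) = 293.5 m
net slip = dip-slip / sin(rake) = 293.5 / sin(36°) = 499.3 m
rate = 499.3 m / 405 ka = 0.00123 m/yr = 1.23 m/kyr

1.23 m/kyr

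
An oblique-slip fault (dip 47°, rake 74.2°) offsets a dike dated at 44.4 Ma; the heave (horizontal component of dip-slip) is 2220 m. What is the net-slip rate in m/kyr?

0.0762 m/kyr

dip-slip = heave / cos(dip) = 2220 / cos(47°) = 3255 m
net slip = dip-slip / sin(rake) = 3255 / sin(74.2°) = 3383 m
rate = 3383 m / 44.4 Ma = 0.0000762 m/yr = 0.0762 m/kyr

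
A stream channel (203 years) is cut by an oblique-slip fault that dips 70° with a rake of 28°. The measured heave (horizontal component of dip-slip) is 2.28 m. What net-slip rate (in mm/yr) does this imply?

69.9 mm/yr

dip-slip = heave / cos(dip) = 2.28 / cos(70°) = 6.666 m
net slip = dip-slip / sin(rake) = 6.666 / sin(28°) = 14.20 m
rate = 14.20 m / 203 years = 0.0699 m/yr = 69.9 mm/yr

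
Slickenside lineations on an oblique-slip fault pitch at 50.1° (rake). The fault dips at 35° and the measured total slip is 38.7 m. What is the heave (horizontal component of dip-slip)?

24.3 m

dip-slip = net slip × sin(rake) = 38.7 m × sin(50.1°) = 29.69 m
heave = dip-slip × cos(dip) = 29.69 × cos(35°) = 24.3 m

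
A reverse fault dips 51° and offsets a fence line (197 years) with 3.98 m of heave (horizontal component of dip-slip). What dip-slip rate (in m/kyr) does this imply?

32.1 m/kyr

dip-slip = heave / cos(dip) = 3.98 m / cos(51°) = 6.324 m
rate = 6.324 m / 197 years = 0.0321 m/yr = 32.1 m/kyr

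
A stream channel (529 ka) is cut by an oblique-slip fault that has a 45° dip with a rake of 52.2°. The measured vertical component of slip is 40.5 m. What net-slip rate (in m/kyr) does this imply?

0.137 m/kyr

dip-slip = throw / sin(dip) = 40.5 / sin(45°) = 57.28 m
net slip = dip-slip / sin(rake) = 57.28 / sin(52.2°) = 72.49 m
rate = 72.49 m / 529 ka = 0.000137 m/yr = 0.137 m/kyr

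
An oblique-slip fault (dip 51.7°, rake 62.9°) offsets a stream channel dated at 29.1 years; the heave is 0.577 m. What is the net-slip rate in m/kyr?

35.9 m/kyr

dip-slip = heave / cos(dip) = 0.577 / cos(51.7°) = 0.9310 m
net slip = dip-slip / sin(rake) = 0.9310 / sin(62.9°) = 1.046 m
rate = 1.046 m / 29.1 years = 0.0359 m/yr = 35.9 m/kyr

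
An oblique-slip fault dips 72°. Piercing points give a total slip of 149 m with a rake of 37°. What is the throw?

dip-slip = net slip × sin(rake) = 149 m × sin(37°) = 89.67 m
throw = dip-slip × sin(dip) = 89.67 × sin(72°) = 85.3 m

85.3 m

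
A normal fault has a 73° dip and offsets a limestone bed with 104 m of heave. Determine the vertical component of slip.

340 m

throw = heave × tan(dip) = 104 × tan(73°) = 340 m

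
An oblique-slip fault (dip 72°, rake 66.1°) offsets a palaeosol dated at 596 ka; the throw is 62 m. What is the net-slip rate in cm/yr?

dip-slip = throw / sin(dip) = 62 / sin(72°) = 65.19 m
net slip = dip-slip / sin(rake) = 65.19 / sin(66.1°) = 71.30 m
rate = 71.30 m / 596 ka = 0.000120 m/yr = 0.0120 cm/yr

0.0120 cm/yr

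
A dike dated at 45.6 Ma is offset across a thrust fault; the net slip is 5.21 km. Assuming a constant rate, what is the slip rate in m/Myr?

rate = 5.21 km / 45.6 Ma = 0.000114 m/yr = 114 m/Myr

114 m/Myr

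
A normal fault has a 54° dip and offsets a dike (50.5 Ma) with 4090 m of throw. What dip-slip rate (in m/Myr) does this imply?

dip-slip = throw / sin(dip) = 4090 m / sin(54°) = 5056 m
rate = 5056 m / 50.5 Ma = 0.000100 m/yr = 100 m/Myr

100 m/Myr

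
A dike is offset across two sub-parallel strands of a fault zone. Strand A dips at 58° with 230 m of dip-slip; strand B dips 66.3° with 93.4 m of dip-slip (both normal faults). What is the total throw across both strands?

throw_A = 230 × sin(58°) = 195.1 m
throw_B = 93.4 × sin(66.3°) = 85.52 m
total = 195.1 + 85.52 = 281 m

281 m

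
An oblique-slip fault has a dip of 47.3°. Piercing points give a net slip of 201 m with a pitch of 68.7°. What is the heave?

dip-slip = net slip × sin(rake) = 201 m × sin(68.7°) = 187.3 m
heave = dip-slip × cos(dip) = 187.3 × cos(47.3°) = 127 m

127 m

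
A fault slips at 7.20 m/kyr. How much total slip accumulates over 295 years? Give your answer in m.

slip = rate × time = 7.20 m/kyr × 295 years = 2.12 m

2.12 m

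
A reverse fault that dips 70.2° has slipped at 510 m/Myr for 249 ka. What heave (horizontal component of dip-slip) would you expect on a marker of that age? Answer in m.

43 m

dip-slip = rate × time = 510 m/Myr × 249 ka = 127 m
heave = dip-slip × cos(dip) = 127 × cos(70.2°) = 43 m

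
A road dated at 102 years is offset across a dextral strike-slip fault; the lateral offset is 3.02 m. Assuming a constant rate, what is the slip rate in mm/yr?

rate = 3.02 m / 102 years = 0.0296 m/yr = 29.6 mm/yr

29.6 mm/yr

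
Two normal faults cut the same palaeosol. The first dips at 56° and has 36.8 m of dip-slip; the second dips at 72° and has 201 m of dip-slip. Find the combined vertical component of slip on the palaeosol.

222 m

throw_A = 36.8 × sin(56°) = 30.51 m
throw_B = 201 × sin(72°) = 191.2 m
total = 30.51 + 191.2 = 222 m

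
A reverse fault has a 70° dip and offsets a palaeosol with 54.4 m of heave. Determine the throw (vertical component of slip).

149 m

throw = heave × tan(dip) = 54.4 × tan(70°) = 149 m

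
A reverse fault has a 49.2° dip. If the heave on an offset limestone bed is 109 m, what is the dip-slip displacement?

dip-slip = heave / cos(dip) = 109 / cos(49.2°) = 167 m

167 m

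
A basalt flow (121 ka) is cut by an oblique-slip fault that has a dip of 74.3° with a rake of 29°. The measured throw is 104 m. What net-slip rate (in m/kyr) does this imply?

dip-slip = throw / sin(dip) = 104 / sin(74.3°) = 108 m
net slip = dip-slip / sin(rake) = 108 / sin(29°) = 222.8 m
rate = 222.8 m / 121 ka = 0.00184 m/yr = 1.84 m/kyr

1.84 m/kyr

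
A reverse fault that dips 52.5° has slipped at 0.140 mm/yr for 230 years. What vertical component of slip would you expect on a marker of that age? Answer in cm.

dip-slip = rate × time = 0.140 mm/yr × 230 years = 0.03220 m
throw = dip-slip × sin(dip) = 0.03220 × sin(52.5°) = 0.0255 m = 2.55 cm

2.55 cm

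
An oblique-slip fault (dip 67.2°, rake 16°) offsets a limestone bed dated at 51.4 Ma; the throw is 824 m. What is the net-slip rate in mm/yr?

0.0631 mm/yr

dip-slip = throw / sin(dip) = 824 / sin(67.2°) = 893.8 m
net slip = dip-slip / sin(rake) = 893.8 / sin(16°) = 3243 m
rate = 3243 m / 51.4 Ma = 0.0000631 m/yr = 0.0631 mm/yr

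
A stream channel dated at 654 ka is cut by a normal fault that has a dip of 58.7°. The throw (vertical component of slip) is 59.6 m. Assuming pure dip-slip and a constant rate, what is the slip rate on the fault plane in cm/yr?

dip-slip = throw / sin(dip) = 59.6 m / sin(58.7°) = 69.75 m
rate = 69.75 m / 654 ka = 0.000107 m/yr = 0.0107 cm/yr

0.0107 cm/yr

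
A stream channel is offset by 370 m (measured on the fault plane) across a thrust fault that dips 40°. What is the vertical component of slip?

238 m

throw = dip-slip × sin(dip) = 370 m × sin(40°) = 238 m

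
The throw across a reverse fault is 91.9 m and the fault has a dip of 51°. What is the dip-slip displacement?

dip-slip = throw / sin(dip) = 91.9 / sin(51°) = 118 m

118 m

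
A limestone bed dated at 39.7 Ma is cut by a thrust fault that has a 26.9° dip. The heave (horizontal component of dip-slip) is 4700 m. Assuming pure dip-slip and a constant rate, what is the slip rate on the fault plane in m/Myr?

133 m/Myr

dip-slip = heave / cos(dip) = 4700 m / cos(26.9°) = 5270 m
rate = 5270 m / 39.7 Ma = 0.000133 m/yr = 133 m/Myr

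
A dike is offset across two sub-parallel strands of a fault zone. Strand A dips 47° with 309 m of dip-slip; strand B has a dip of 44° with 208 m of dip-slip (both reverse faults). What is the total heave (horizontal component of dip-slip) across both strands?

heave_A = 309 × cos(47°) = 210.7 m
heave_B = 208 × cos(44°) = 149.6 m
total = 210.7 + 149.6 = 360 m

360 m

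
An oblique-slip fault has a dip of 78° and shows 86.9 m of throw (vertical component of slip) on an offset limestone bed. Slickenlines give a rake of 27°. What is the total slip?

196 m

dip-slip = throw / sin(dip) = 86.9 / sin(78°) = 88.84 m
net slip = dip-slip / sin(rake) = 88.84 / sin(27°) = 196 m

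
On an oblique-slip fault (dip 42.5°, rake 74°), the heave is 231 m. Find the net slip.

dip-slip = heave / cos(dip) = 231 / cos(42.5°) = 313.3 m
net slip = dip-slip / sin(rake) = 313.3 / sin(74°) = 326 m

326 m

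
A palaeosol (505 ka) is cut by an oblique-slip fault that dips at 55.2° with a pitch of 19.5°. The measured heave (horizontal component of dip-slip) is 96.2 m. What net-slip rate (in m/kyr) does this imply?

1 m/kyr

dip-slip = heave / cos(dip) = 96.2 / cos(55.2°) = 168.6 m
net slip = dip-slip / sin(rake) = 168.6 / sin(19.5°) = 505 m
rate = 505 m / 505 ka = 0.00100 m/yr = 1 m/kyr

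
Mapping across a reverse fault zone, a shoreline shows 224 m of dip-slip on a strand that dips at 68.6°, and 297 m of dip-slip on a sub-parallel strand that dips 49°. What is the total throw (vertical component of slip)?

throw_A = 224 × sin(68.6°) = 208.6 m
throw_B = 297 × sin(49°) = 224.1 m
total = 208.6 + 224.1 = 433 m

433 m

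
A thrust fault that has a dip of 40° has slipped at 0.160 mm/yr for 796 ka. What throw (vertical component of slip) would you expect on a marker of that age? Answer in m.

dip-slip = rate × time = 0.160 mm/yr × 796 ka = 127.4 m
throw = dip-slip × sin(dip) = 127.4 × sin(40°) = 81.9 m

81.9 m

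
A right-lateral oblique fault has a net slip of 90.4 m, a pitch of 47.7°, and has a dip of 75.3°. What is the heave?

17 m

dip-slip = net slip × sin(rake) = 90.4 m × sin(47.7°) = 66.86 m
heave = dip-slip × cos(dip) = 66.86 × cos(75.3°) = 17 m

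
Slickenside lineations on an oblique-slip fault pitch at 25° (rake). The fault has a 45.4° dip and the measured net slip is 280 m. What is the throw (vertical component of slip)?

dip-slip = net slip × sin(rake) = 280 m × sin(25°) = 118.3 m
throw = dip-slip × sin(dip) = 118.3 × sin(45.4°) = 84.3 m

84.3 m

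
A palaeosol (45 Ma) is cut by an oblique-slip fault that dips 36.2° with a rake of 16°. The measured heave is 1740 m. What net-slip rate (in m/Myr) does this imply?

174 m/Myr

dip-slip = heave / cos(dip) = 1740 / cos(36.2°) = 2156 m
net slip = dip-slip / sin(rake) = 2156 / sin(16°) = 7823 m
rate = 7823 m / 45 Ma = 0.000174 m/yr = 174 m/Myr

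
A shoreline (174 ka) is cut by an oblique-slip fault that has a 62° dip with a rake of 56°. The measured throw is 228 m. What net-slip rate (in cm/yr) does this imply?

dip-slip = throw / sin(dip) = 228 / sin(62°) = 258.2 m
net slip = dip-slip / sin(rake) = 258.2 / sin(56°) = 311.5 m
rate = 311.5 m / 174 ka = 0.00179 m/yr = 0.179 cm/yr

0.179 cm/yr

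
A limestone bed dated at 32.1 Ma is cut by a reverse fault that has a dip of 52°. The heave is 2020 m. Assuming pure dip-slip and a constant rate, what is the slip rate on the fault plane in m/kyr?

dip-slip = heave / cos(dip) = 2020 m / cos(52°) = 3281 m
rate = 3281 m / 32.1 Ma = 0.000102 m/yr = 0.102 m/kyr

0.102 m/kyr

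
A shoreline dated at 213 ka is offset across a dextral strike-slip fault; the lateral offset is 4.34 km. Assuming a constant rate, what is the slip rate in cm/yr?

2.04 cm/yr

rate = 4.34 km / 213 ka = 0.0204 m/yr = 2.04 cm/yr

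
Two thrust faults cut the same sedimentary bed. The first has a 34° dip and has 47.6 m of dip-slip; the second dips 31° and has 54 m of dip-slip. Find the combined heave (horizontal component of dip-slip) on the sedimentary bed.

85.7 m

heave_A = 47.6 × cos(34°) = 39.46 m
heave_B = 54 × cos(31°) = 46.29 m
total = 39.46 + 46.29 = 85.7 m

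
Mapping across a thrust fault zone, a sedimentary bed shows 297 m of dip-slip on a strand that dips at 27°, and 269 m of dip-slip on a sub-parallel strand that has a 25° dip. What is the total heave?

heave_A = 297 × cos(27°) = 264.6 m
heave_B = 269 × cos(25°) = 243.8 m
total = 264.6 + 243.8 = 508 m

508 m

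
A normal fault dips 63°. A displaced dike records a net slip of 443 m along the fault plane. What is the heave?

heave = dip-slip × cos(dip) = 443 m × cos(63°) = 201 m

201 m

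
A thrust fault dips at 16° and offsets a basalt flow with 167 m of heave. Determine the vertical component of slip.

throw = heave × tan(dip) = 167 × tan(16°) = 47.9 m

47.9 m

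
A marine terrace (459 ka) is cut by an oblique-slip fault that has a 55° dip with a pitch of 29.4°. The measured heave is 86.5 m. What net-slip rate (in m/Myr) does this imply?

dip-slip = heave / cos(dip) = 86.5 / cos(55°) = 150.8 m
net slip = dip-slip / sin(rake) = 150.8 / sin(29.4°) = 307.2 m
rate = 307.2 m / 459 ka = 0.000669 m/yr = 669 m/Myr

669 m/Myr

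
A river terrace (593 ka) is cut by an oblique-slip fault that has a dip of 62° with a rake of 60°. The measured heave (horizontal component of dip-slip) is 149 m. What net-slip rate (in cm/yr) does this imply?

0.0618 cm/yr

dip-slip = heave / cos(dip) = 149 / cos(62°) = 317.4 m
net slip = dip-slip / sin(rake) = 317.4 / sin(60°) = 366.5 m
rate = 366.5 m / 593 ka = 0.000618 m/yr = 0.0618 cm/yr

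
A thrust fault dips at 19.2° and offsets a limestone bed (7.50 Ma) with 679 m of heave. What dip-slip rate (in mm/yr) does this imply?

dip-slip = heave / cos(dip) = 679 m / cos(19.2°) = 719 m
rate = 719 m / 7.50 Ma = 0.0000959 m/yr = 0.0959 mm/yr

0.0959 mm/yr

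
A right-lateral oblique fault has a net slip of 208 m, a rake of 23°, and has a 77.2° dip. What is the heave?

dip-slip = net slip × sin(rake) = 208 m × sin(23°) = 81.27 m
heave = dip-slip × cos(dip) = 81.27 × cos(77.2°) = 18 m

18 m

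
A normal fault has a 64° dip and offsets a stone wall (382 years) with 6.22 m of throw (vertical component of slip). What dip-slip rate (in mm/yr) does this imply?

dip-slip = throw / sin(dip) = 6.22 m / sin(64°) = 6.920 m
rate = 6.920 m / 382 years = 0.0181 m/yr = 18.1 mm/yr

18.1 mm/yr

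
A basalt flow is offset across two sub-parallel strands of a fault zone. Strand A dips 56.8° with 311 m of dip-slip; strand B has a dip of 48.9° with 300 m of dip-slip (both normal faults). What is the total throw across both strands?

throw_A = 311 × sin(56.8°) = 260.2 m
throw_B = 300 × sin(48.9°) = 226.1 m
total = 260.2 + 226.1 = 486 m

486 m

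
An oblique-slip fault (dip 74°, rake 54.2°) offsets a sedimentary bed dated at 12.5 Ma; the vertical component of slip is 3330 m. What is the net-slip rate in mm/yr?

0.342 mm/yr

dip-slip = throw / sin(dip) = 3330 / sin(74°) = 3464 m
net slip = dip-slip / sin(rake) = 3464 / sin(54.2°) = 4271 m
rate = 4271 m / 12.5 Ma = 0.000342 m/yr = 0.342 mm/yr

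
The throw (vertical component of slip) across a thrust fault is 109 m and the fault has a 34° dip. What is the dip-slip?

dip-slip = throw / sin(dip) = 109 / sin(34°) = 195 m

195 m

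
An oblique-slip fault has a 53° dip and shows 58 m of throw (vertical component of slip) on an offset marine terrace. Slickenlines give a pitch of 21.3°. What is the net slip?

200 m

dip-slip = throw / sin(dip) = 58 / sin(53°) = 72.62 m
net slip = dip-slip / sin(rake) = 72.62 / sin(21.3°) = 200 m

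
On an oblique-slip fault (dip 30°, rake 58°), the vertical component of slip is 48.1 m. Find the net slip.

113 m

dip-slip = throw / sin(dip) = 48.1 / sin(30°) = 96.20 m
net slip = dip-slip / sin(rake) = 96.20 / sin(58°) = 113 m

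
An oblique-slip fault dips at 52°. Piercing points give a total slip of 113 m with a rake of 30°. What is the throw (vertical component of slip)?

dip-slip = net slip × sin(rake) = 113 m × sin(30°) = 56.50 m
throw = dip-slip × sin(dip) = 56.50 × sin(52°) = 44.5 m

44.5 m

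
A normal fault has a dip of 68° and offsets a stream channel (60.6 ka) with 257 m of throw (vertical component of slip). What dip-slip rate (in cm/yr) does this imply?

0.457 cm/yr

dip-slip = throw / sin(dip) = 257 m / sin(68°) = 277.2 m
rate = 277.2 m / 60.6 ka = 0.00457 m/yr = 0.457 cm/yr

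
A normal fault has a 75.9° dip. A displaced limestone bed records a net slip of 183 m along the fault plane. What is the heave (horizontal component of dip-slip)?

44.6 m

heave = dip-slip × cos(dip) = 183 m × cos(75.9°) = 44.6 m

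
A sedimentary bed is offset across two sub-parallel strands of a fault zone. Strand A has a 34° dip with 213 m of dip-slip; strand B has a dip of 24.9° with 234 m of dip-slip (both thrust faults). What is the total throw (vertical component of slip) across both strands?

throw_A = 213 × sin(34°) = 119.1 m
throw_B = 234 × sin(24.9°) = 98.52 m
total = 119.1 + 98.52 = 218 m

218 m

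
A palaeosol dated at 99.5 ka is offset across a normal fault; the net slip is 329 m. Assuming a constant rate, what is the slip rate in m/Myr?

3310 m/Myr

rate = 329 m / 99.5 ka = 0.00331 m/yr = 3310 m/Myr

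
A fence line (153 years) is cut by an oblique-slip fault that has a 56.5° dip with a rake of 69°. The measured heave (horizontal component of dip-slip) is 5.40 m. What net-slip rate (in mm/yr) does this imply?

dip-slip = heave / cos(dip) = 5.40 / cos(56.5°) = 9.784 m
net slip = dip-slip / sin(rake) = 9.784 / sin(69°) = 10.48 m
rate = 10.48 m / 153 years = 0.0685 m/yr = 68.5 mm/yr

68.5 mm/yr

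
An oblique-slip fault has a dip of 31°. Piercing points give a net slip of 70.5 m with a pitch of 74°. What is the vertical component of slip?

34.9 m

dip-slip = net slip × sin(rake) = 70.5 m × sin(74°) = 67.77 m
throw = dip-slip × sin(dip) = 67.77 × sin(31°) = 34.9 m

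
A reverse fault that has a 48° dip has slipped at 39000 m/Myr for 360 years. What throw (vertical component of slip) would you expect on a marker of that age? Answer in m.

10.4 m

dip-slip = rate × time = 39000 m/Myr × 360 years = 14.04 m
throw = dip-slip × sin(dip) = 14.04 × sin(48°) = 10.4 m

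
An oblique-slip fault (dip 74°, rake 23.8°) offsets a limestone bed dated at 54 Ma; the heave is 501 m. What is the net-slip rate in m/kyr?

0.0834 m/kyr

dip-slip = heave / cos(dip) = 501 / cos(74°) = 1818 m
net slip = dip-slip / sin(rake) = 1818 / sin(23.8°) = 4504 m
rate = 4504 m / 54 Ma = 0.0000834 m/yr = 0.0834 m/kyr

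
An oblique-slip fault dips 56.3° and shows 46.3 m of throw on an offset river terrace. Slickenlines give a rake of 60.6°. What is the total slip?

dip-slip = throw / sin(dip) = 46.3 / sin(56.3°) = 55.65 m
net slip = dip-slip / sin(rake) = 55.65 / sin(60.6°) = 63.9 m

63.9 m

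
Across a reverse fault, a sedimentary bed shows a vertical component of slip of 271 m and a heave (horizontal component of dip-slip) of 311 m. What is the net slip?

net slip = √(throw² + heave²) = √(271² + 311²) = 413 m

413 m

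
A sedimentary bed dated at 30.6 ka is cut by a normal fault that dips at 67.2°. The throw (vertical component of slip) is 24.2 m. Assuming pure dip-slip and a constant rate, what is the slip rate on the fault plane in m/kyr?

0.858 m/kyr

dip-slip = throw / sin(dip) = 24.2 m / sin(67.2°) = 26.25 m
rate = 26.25 m / 30.6 ka = 0.000858 m/yr = 0.858 m/kyr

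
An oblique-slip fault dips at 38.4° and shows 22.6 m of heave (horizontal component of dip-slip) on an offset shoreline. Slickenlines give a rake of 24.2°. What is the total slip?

dip-slip = heave / cos(dip) = 22.6 / cos(38.4°) = 28.84 m
net slip = dip-slip / sin(rake) = 28.84 / sin(24.2°) = 70.3 m

70.3 m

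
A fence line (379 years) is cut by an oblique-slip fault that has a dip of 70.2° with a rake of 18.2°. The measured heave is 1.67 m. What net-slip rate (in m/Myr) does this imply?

41600 m/Myr

dip-slip = heave / cos(dip) = 1.67 / cos(70.2°) = 4.930 m
net slip = dip-slip / sin(rake) = 4.930 / sin(18.2°) = 15.78 m
rate = 15.78 m / 379 years = 0.0416 m/yr = 41600 m/Myr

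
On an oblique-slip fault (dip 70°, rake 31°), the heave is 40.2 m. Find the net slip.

228 m

dip-slip = heave / cos(dip) = 40.2 / cos(70°) = 117.5 m
net slip = dip-slip / sin(rake) = 117.5 / sin(31°) = 228 m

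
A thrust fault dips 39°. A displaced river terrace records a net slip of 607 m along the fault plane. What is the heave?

472 m

heave = dip-slip × cos(dip) = 607 m × cos(39°) = 472 m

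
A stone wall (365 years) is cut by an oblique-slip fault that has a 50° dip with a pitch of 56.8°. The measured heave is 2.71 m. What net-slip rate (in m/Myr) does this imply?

dip-slip = heave / cos(dip) = 2.71 / cos(50°) = 4.216 m
net slip = dip-slip / sin(rake) = 4.216 / sin(56.8°) = 5.038 m
rate = 5.038 m / 365 years = 0.0138 m/yr = 13800 m/Myr

13800 m/Myr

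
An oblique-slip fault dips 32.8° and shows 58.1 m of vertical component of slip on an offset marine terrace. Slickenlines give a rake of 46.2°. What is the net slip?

149 m

dip-slip = throw / sin(dip) = 58.1 / sin(32.8°) = 107.3 m
net slip = dip-slip / sin(rake) = 107.3 / sin(46.2°) = 149 m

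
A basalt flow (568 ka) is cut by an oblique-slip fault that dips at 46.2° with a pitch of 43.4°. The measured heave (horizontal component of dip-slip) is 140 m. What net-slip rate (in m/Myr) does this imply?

518 m/Myr

dip-slip = heave / cos(dip) = 140 / cos(46.2°) = 202.3 m
net slip = dip-slip / sin(rake) = 202.3 / sin(43.4°) = 294.4 m
rate = 294.4 m / 568 ka = 0.000518 m/yr = 518 m/Myr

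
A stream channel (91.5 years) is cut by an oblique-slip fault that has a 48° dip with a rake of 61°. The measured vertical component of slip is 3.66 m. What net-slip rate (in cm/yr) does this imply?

6.15 cm/yr

dip-slip = throw / sin(dip) = 3.66 / sin(48°) = 4.925 m
net slip = dip-slip / sin(rake) = 4.925 / sin(61°) = 5.631 m
rate = 5.631 m / 91.5 years = 0.0615 m/yr = 6.15 cm/yr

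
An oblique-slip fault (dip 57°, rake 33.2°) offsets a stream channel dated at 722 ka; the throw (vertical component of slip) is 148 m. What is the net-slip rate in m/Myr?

446 m/Myr

dip-slip = throw / sin(dip) = 148 / sin(57°) = 176.5 m
net slip = dip-slip / sin(rake) = 176.5 / sin(33.2°) = 322.3 m
rate = 322.3 m / 722 ka = 0.000446 m/yr = 446 m/Myr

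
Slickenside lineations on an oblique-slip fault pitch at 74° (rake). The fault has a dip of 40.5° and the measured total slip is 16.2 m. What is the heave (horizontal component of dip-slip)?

11.8 m

dip-slip = net slip × sin(rake) = 16.2 m × sin(74°) = 15.57 m
heave = dip-slip × cos(dip) = 15.57 × cos(40.5°) = 11.8 m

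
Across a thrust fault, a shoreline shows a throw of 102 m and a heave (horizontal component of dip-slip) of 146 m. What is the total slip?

178 m

net slip = √(throw² + heave²) = √(102² + 146²) = 178 m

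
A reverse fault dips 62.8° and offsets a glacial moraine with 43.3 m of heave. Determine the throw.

throw = heave × tan(dip) = 43.3 × tan(62.8°) = 84.3 m

84.3 m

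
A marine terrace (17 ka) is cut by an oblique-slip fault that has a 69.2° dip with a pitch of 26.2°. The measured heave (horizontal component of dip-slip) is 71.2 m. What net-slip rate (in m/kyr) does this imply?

dip-slip = heave / cos(dip) = 71.2 / cos(69.2°) = 200.5 m
net slip = dip-slip / sin(rake) = 200.5 / sin(26.2°) = 454.1 m
rate = 454.1 m / 17 ka = 0.0267 m/yr = 26.7 m/kyr

26.7 m/kyr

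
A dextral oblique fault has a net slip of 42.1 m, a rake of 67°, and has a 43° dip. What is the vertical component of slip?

dip-slip = net slip × sin(rake) = 42.1 m × sin(67°) = 38.75 m
throw = dip-slip × sin(dip) = 38.75 × sin(43°) = 26.4 m

26.4 m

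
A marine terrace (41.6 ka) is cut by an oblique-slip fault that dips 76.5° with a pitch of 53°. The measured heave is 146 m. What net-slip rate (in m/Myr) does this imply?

dip-slip = heave / cos(dip) = 146 / cos(76.5°) = 625.4 m
net slip = dip-slip / sin(rake) = 625.4 / sin(53°) = 783.1 m
rate = 783.1 m / 41.6 ka = 0.0188 m/yr = 18800 m/Myr

18800 m/Myr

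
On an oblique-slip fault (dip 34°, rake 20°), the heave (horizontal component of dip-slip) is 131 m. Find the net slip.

462 m

dip-slip = heave / cos(dip) = 131 / cos(34°) = 158 m
net slip = dip-slip / sin(rake) = 158 / sin(20°) = 462 m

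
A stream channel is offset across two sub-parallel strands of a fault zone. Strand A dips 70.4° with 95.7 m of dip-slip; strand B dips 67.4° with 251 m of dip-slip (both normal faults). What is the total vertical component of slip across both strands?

throw_A = 95.7 × sin(70.4°) = 90.15 m
throw_B = 251 × sin(67.4°) = 231.7 m
total = 90.15 + 231.7 = 322 m

322 m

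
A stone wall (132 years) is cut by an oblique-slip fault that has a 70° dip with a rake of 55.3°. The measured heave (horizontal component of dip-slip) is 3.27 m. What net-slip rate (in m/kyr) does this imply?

dip-slip = heave / cos(dip) = 3.27 / cos(70°) = 9.561 m
net slip = dip-slip / sin(rake) = 9.561 / sin(55.3°) = 11.63 m
rate = 11.63 m / 132 years = 0.0881 m/yr = 88.1 m/kyr

88.1 m/kyr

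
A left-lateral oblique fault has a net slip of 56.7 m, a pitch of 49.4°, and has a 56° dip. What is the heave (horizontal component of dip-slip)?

24.1 m

dip-slip = net slip × sin(rake) = 56.7 m × sin(49.4°) = 43.05 m
heave = dip-slip × cos(dip) = 43.05 × cos(56°) = 24.1 m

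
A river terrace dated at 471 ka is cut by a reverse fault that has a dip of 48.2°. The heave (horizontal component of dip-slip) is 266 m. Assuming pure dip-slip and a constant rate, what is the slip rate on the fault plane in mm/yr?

0.847 mm/yr

dip-slip = heave / cos(dip) = 266 m / cos(48.2°) = 399.1 m
rate = 399.1 m / 471 ka = 0.000847 m/yr = 0.847 mm/yr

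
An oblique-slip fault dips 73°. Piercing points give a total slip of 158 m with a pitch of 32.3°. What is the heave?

24.7 m

dip-slip = net slip × sin(rake) = 158 m × sin(32.3°) = 84.43 m
heave = dip-slip × cos(dip) = 84.43 × cos(73°) = 24.7 m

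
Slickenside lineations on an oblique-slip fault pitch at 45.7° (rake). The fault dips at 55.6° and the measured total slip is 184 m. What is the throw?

109 m

dip-slip = net slip × sin(rake) = 184 m × sin(45.7°) = 131.7 m
throw = dip-slip × sin(dip) = 131.7 × sin(55.6°) = 109 m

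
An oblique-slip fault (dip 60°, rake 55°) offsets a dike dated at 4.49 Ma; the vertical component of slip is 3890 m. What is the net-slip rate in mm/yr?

1.22 mm/yr

dip-slip = throw / sin(dip) = 3890 / sin(60°) = 4492 m
net slip = dip-slip / sin(rake) = 4492 / sin(55°) = 5483 m
rate = 5483 m / 4.49 Ma = 0.00122 m/yr = 1.22 mm/yr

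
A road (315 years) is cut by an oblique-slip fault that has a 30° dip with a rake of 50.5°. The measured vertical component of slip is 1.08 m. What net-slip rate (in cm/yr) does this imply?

0.889 cm/yr

dip-slip = throw / sin(dip) = 1.08 / sin(30°) = 2.160 m
net slip = dip-slip / sin(rake) = 2.160 / sin(50.5°) = 2.799 m
rate = 2.799 m / 315 years = 0.00889 m/yr = 0.889 cm/yr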